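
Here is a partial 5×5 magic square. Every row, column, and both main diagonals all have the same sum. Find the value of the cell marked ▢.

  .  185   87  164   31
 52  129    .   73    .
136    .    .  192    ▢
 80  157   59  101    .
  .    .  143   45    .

94

Column 4 is complete and sums to 575; that is the magic constant.
Using row 1: 185 + 87 + 164 + 31 + ? → (1,1) = 575 − 467 = 108.
Row 4 needs 575; the known cells sum to 397, so (4,5) = 178.
Column 1 needs 575; the known cells sum to 376, so (5,1) = 199.
Anti-diagonal: 31 + 73 + 157 + 199 + ? = 575, so (3,3) = 115.
Column 3 must total 575; the given cells sum to 404, so (2,3) = 171.
Main diagonal must total 575; the given cells sum to 453, so (5,5) = 122.
Row 2: 52 + 129 + 171 + 73 + ? = 575, so (2,5) = 150.
The remaining cell in row 5 is (5,2) = 575 − 509 = 66.
Column 2 needs 575; the known cells sum to 537, so (3,2) = 38.
Column 5 must total 575; the given cells sum to 481, so (3,5) = 94.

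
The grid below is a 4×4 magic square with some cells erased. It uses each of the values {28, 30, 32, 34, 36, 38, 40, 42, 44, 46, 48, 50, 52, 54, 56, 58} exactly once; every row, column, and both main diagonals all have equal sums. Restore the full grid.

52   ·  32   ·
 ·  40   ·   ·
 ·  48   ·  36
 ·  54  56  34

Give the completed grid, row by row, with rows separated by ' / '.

52 30 32 58 / 50 40 38 44 / 42 48 46 36 / 28 54 56 34

The 16 entries sum to 688, so each line sums to 688/4 = 172.
The remaining cell in row 4 is (4,1) = 172 − 144 = 28.
Column 2 needs 172; the known cells sum to 142, so (1,2) = 30.
The remaining cell in main diagonal is (3,3) = 172 − 126 = 46.
Row 1 needs 172; the known cells sum to 114, so (1,4) = 58.
Using row 3: 48 + 46 + 36 + ? → (3,1) = 172 − 130 = 42.
From column 1, 172 − (52 + 42 + 28) gives (2,1) = 50.
Column 3: 32 + 46 + 56 + ? = 172, so (2,3) = 38.
Using column 4: 58 + 36 + 34 + ? → (2,4) = 172 − 128 = 44.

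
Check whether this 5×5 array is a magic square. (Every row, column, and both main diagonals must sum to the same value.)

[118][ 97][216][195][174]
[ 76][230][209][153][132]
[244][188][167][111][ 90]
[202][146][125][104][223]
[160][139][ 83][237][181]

Row 1: 118 + 97 + 216 + 195 + 174 = 800.
Row 2: 76 + 230 + 209 + 153 + 132 = 800.
Row 3: 244 + 188 + 167 + 111 + 90 = 800.
Row 4: 202 + 146 + 125 + 104 + 223 = 800.
Row 5: 160 + 139 + 83 + 237 + 181 = 800.
Column 1: 118 + 76 + 244 + 202 + 160 = 800.
Column 2: 97 + 230 + 188 + 146 + 139 = 800.
Column 3: 216 + 209 + 167 + 125 + 83 = 800.
Column 4: 195 + 153 + 111 + 104 + 237 = 800.
Column 5: 174 + 132 + 90 + 223 + 181 = 800.
Main diagonal: 118 + 230 + 167 + 104 + 181 = 800.
Anti-diagonal: 174 + 153 + 167 + 146 + 160 = 800.
All lines sum to 800.

Yes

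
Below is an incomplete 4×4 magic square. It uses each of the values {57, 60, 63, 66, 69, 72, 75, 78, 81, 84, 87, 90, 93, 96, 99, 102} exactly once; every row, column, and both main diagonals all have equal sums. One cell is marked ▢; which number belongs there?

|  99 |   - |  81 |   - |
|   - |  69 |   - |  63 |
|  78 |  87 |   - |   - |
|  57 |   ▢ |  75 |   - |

96

The 16 entries sum to 1272, so each line sums to 1272/4 = 318.
Column 1: 99 + 78 + 57 + ? = 318, so (2,1) = 84.
The remaining cell in row 2 is (2,3) = 318 − 216 = 102.
The remaining cell in column 3 is (3,3) = 318 − 258 = 60.
Main diagonal must total 318; the given cells sum to 228, so (4,4) = 90.
Using anti-diagonal: 102 + 87 + 57 + ? → (1,4) = 318 − 246 = 72.
Row 1 needs 318; the known cells sum to 252, so (1,2) = 66.
Row 3 needs 318; the known cells sum to 225, so (3,4) = 93.
Using row 4: 57 + 75 + 90 + ? → (4,2) = 318 − 222 = 96.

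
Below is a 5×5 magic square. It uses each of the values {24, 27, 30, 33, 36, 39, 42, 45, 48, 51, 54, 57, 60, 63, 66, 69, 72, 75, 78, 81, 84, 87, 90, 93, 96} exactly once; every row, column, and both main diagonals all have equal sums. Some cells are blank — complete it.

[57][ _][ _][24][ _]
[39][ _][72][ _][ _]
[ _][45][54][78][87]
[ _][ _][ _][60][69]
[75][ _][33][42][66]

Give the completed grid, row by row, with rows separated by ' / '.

57 81 90 24 48 / 39 63 72 96 30 / 36 45 54 78 87 / 93 27 51 60 69 / 75 84 33 42 66

The 25 entries sum to 1500, so each line sums to 1500/5 = 300.
Row 3 needs 300; the known cells sum to 264, so (3,1) = 36.
From row 5, 300 − (75 + 33 + 42 + 66) gives (5,2) = 84.
Column 1 needs 300; the known cells sum to 207, so (4,1) = 93.
Column 4 must total 300; the given cells sum to 204, so (2,4) = 96.
Main diagonal: 57 + 54 + 60 + 66 + ? = 300, so (2,2) = 63.
From row 2, 300 − (39 + 63 + 72 + 96) gives (2,5) = 30.
Using column 5: 30 + 87 + 69 + 66 + ? → (1,5) = 300 − 252 = 48.
From anti-diagonal, 300 − (48 + 96 + 54 + 75) gives (4,2) = 27.
Row 4 must total 300; the given cells sum to 249, so (4,3) = 51.
The remaining cell in column 2 is (1,2) = 300 − 219 = 81.
The remaining cell in column 3 is (1,3) = 300 − 210 = 90.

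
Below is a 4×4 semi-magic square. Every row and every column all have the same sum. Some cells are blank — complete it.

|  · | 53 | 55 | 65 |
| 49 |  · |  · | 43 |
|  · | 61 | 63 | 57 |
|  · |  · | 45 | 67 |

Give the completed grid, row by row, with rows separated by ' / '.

59 53 55 65 / 49 71 69 43 / 51 61 63 57 / 73 47 45 67

Column 4 is already complete: 65 + 43 + 57 + 67 = 232, so that is the magic constant.
Row 1: 53 + 55 + 65 + ? = 232, so (1,1) = 59.
Row 3 must total 232; the given cells sum to 181, so (3,1) = 51.
The remaining cell in column 1 is (4,1) = 232 − 159 = 73.
Column 3 needs 232; the known cells sum to 163, so (2,3) = 69.
Row 2 must total 232; the given cells sum to 161, so (2,2) = 71.
Row 4 needs 232; the known cells sum to 185, so (4,2) = 47.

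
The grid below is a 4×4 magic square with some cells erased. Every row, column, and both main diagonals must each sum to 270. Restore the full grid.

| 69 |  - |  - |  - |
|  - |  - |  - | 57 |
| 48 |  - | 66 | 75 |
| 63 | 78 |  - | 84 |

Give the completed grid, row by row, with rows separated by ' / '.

69 60 87 54 / 90 51 72 57 / 48 81 66 75 / 63 78 45 84

Using row 3: 48 + 66 + 75 + ? → (3,2) = 270 − 189 = 81.
Using row 4: 63 + 78 + 84 + ? → (4,3) = 270 − 225 = 45.
The remaining cell in column 1 is (2,1) = 270 − 180 = 90.
Column 4 must total 270; the given cells sum to 216, so (1,4) = 54.
Using main diagonal: 69 + 66 + 84 + ? → (2,2) = 270 − 219 = 51.
Anti-diagonal must total 270; the given cells sum to 198, so (2,3) = 72.
Column 2: 51 + 81 + 78 + ? = 270, so (1,2) = 60.
Column 3: 72 + 66 + 45 + ? = 270, so (1,3) = 87.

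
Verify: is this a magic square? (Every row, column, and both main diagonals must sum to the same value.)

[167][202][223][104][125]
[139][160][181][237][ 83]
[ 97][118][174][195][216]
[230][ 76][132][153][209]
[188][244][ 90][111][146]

No — row 5 sums to 779 but anti-diagonal sums to 800.

Row 1: 167 + 202 + 223 + 104 + 125 = 821.
Row 2: 139 + 160 + 181 + 237 + 83 = 800.
Row 3: 97 + 118 + 174 + 195 + 216 = 800.
Row 4: 230 + 76 + 132 + 153 + 209 = 800.
Row 5: 188 + 244 + 90 + 111 + 146 = 779.
Column 1: 167 + 139 + 97 + 230 + 188 = 821.
Column 2: 202 + 160 + 118 + 76 + 244 = 800.
Column 3: 223 + 181 + 174 + 132 + 90 = 800.
Column 4: 104 + 237 + 195 + 153 + 111 = 800.
Column 5: 125 + 83 + 216 + 209 + 146 = 779.
Main diagonal: 167 + 160 + 174 + 153 + 146 = 800.
Anti-diagonal: 125 + 237 + 174 + 76 + 188 = 800.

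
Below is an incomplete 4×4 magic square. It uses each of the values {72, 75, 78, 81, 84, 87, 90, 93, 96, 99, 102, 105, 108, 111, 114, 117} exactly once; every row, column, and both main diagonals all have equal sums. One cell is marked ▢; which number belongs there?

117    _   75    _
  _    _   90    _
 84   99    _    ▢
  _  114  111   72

93

The 16 entries sum to 1512, so each line sums to 1512/4 = 378.
Row 4 needs 378; the known cells sum to 297, so (4,1) = 81.
The remaining cell in column 1 is (2,1) = 378 − 282 = 96.
From column 3, 378 − (75 + 90 + 111) gives (3,3) = 102.
Main diagonal must total 378; the given cells sum to 291, so (2,2) = 87.
The remaining cell in anti-diagonal is (1,4) = 378 − 270 = 108.
From row 1, 378 − (117 + 75 + 108) gives (1,2) = 78.
The remaining cell in row 2 is (2,4) = 378 − 273 = 105.
From row 3, 378 − (84 + 99 + 102) gives (3,4) = 93.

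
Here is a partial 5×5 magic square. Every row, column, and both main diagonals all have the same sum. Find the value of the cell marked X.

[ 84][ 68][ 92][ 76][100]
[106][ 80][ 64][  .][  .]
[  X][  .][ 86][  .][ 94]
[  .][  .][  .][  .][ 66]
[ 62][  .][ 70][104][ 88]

Row 1 is complete and sums to 420; that is the magic constant.
Using row 5: 62 + 70 + 104 + 88 + ? → (5,2) = 420 − 324 = 96.
Using column 3: 92 + 64 + 86 + 70 + ? → (4,3) = 420 − 312 = 108.
The remaining cell in column 5 is (2,5) = 420 − 348 = 72.
The remaining cell in main diagonal is (4,4) = 420 − 338 = 82.
Row 2 must total 420; the given cells sum to 322, so (2,4) = 98.
Using column 4: 76 + 98 + 82 + 104 + ? → (3,4) = 420 − 360 = 60.
Anti-diagonal must total 420; the given cells sum to 346, so (4,2) = 74.
From row 4, 420 − (74 + 108 + 82 + 66) gives (4,1) = 90.
Column 1 must total 420; the given cells sum to 342, so (3,1) = 78.

78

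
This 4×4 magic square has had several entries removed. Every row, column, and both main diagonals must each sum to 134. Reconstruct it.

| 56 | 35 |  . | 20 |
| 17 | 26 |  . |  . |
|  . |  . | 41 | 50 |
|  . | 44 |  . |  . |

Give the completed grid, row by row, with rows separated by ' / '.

Row 1 must total 134; the given cells sum to 111, so (1,3) = 23.
Column 2 must total 134; the given cells sum to 105, so (3,2) = 29.
Main diagonal must total 134; the given cells sum to 123, so (4,4) = 11.
Using row 3: 29 + 41 + 50 + ? → (3,1) = 134 − 120 = 14.
Column 1 needs 134; the known cells sum to 87, so (4,1) = 47.
The remaining cell in column 4 is (2,4) = 134 − 81 = 53.
The remaining cell in anti-diagonal is (2,3) = 134 − 96 = 38.
The remaining cell in row 4 is (4,3) = 134 − 102 = 32.

56 35 23 20 / 17 26 38 53 / 14 29 41 50 / 47 44 32 11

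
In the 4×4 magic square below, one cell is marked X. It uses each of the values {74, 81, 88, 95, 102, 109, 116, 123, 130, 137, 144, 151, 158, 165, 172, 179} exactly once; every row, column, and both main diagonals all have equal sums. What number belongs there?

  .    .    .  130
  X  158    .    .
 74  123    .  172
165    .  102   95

The 16 entries sum to 2024, so each line sums to 2024/4 = 506.
The remaining cell in row 3 is (3,3) = 506 − 369 = 137.
Row 4 needs 506; the known cells sum to 362, so (4,2) = 144.
Using column 2: 158 + 123 + 144 + ? → (1,2) = 506 − 425 = 81.
Column 4 must total 506; the given cells sum to 397, so (2,4) = 109.
The remaining cell in main diagonal is (1,1) = 506 − 390 = 116.
Using anti-diagonal: 130 + 123 + 165 + ? → (2,3) = 506 − 418 = 88.
Using row 1: 116 + 81 + 130 + ? → (1,3) = 506 − 327 = 179.
From row 2, 506 − (158 + 88 + 109) gives (2,1) = 151.

151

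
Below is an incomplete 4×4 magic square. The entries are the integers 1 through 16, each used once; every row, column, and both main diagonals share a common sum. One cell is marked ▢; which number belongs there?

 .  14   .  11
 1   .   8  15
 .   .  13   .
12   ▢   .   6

The entries are 1 through 16, which sum to 136, so each line sums to 136/4 = 34.
From row 2, 34 − (1 + 8 + 15) gives (2,2) = 10.
Using column 4: 11 + 15 + 6 + ? → (3,4) = 34 − 32 = 2.
The remaining cell in main diagonal is (1,1) = 34 − 29 = 5.
Using anti-diagonal: 11 + 8 + 12 + ? → (3,2) = 34 − 31 = 3.
Row 1 must total 34; the given cells sum to 30, so (1,3) = 4.
Row 3 needs 34; the known cells sum to 18, so (3,1) = 16.
From column 2, 34 − (14 + 10 + 3) gives (4,2) = 7.

7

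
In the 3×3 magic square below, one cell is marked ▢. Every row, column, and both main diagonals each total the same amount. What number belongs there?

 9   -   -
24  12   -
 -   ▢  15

18

Main diagonal is complete and sums to 36; that is the magic constant.
Row 2 needs 36; the known cells sum to 36, so (2,3) = 0.
Column 1 must total 36; the given cells sum to 33, so (3,1) = 3.
Using column 3: 0 + 15 + ? → (1,3) = 36 − 15 = 21.
Row 1: 9 + 21 + ? = 36, so (1,2) = 6.
Row 3 needs 36; the known cells sum to 18, so (3,2) = 18.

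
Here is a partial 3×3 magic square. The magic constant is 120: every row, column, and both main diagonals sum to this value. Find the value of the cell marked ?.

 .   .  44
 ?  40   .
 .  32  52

Using row 3: 32 + 52 + ? → (3,1) = 120 − 84 = 36.
Using column 2: 40 + 32 + ? → (1,2) = 120 − 72 = 48.
From column 3, 120 − (44 + 52) gives (2,3) = 24.
Main diagonal: 40 + 52 + ? = 120, so (1,1) = 28.
Row 2 needs 120; the known cells sum to 64, so (2,1) = 56.

56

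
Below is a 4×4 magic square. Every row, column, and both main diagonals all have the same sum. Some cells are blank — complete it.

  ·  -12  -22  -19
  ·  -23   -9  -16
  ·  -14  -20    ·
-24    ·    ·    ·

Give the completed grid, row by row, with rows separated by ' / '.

Anti-diagonal is already complete: -19 + -9 + -14 + -24 = -66, so that is the magic constant.
The remaining cell in row 1 is (1,1) = -66 − (-53) = -13.
Row 2: -23 + (-9) + (-16) + ? = -66, so (2,1) = -18.
Column 1: -13 + (-18) + (-24) + ? = -66, so (3,1) = -11.
Column 2 needs -66; the known cells sum to -49, so (4,2) = -17.
Column 3: -22 + (-9) + (-20) + ? = -66, so (4,3) = -15.
Using main diagonal: -13 + (-23) + (-20) + ? → (4,4) = -66 − (-56) = -10.
Row 3 must total -66; the given cells sum to -45, so (3,4) = -21.

-13 -12 -22 -19 / -18 -23 -9 -16 / -11 -14 -20 -21 / -24 -17 -15 -10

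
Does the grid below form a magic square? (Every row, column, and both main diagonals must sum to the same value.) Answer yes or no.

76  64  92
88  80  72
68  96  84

No — row 2 sums to 240 but column 3 sums to 248.

Row 1: 76 + 64 + 92 = 232.
Row 2: 88 + 80 + 72 = 240.
Row 3: 68 + 96 + 84 = 248.
Column 1: 76 + 88 + 68 = 232.
Column 2: 64 + 80 + 96 = 240.
Column 3: 92 + 72 + 84 = 248.
Main diagonal: 76 + 80 + 84 = 240.
Anti-diagonal: 92 + 80 + 68 = 240.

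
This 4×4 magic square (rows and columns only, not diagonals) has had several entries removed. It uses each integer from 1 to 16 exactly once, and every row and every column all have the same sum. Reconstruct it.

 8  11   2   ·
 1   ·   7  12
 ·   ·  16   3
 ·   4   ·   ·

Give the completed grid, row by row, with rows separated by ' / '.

8 11 2 13 / 1 14 7 12 / 10 5 16 3 / 15 4 9 6

The entries are 1 through 16, which sum to 136, so each line sums to 136/4 = 34.
Row 1 must total 34; the given cells sum to 21, so (1,4) = 13.
Row 2: 1 + 7 + 12 + ? = 34, so (2,2) = 14.
The remaining cell in column 2 is (3,2) = 34 − 29 = 5.
Column 3 needs 34; the known cells sum to 25, so (4,3) = 9.
Column 4 must total 34; the given cells sum to 28, so (4,4) = 6.
From row 3, 34 − (5 + 16 + 3) gives (3,1) = 10.
Row 4: 4 + 9 + 6 + ? = 34, so (4,1) = 15.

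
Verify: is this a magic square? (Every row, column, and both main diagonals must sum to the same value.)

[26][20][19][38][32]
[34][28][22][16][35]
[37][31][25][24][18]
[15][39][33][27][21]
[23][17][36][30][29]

Yes

Row 1: 26 + 20 + 19 + 38 + 32 = 135.
Row 2: 34 + 28 + 22 + 16 + 35 = 135.
Row 3: 37 + 31 + 25 + 24 + 18 = 135.
Row 4: 15 + 39 + 33 + 27 + 21 = 135.
Row 5: 23 + 17 + 36 + 30 + 29 = 135.
Column 1: 26 + 34 + 37 + 15 + 23 = 135.
Column 2: 20 + 28 + 31 + 39 + 17 = 135.
Column 3: 19 + 22 + 25 + 33 + 36 = 135.
Column 4: 38 + 16 + 24 + 27 + 30 = 135.
Column 5: 32 + 35 + 18 + 21 + 29 = 135.
Main diagonal: 26 + 28 + 25 + 27 + 29 = 135.
Anti-diagonal: 32 + 16 + 25 + 39 + 23 = 135.
All lines sum to 135.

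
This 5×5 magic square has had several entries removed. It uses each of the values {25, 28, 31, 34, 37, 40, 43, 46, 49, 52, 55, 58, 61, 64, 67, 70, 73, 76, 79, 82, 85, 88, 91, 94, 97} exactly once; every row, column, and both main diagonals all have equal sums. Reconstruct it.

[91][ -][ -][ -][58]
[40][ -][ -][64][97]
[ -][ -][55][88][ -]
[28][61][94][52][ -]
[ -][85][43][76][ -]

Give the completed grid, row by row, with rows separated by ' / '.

91 49 82 25 58 / 40 73 31 64 97 / 79 37 55 88 46 / 28 61 94 52 70 / 67 85 43 76 34

The 25 entries sum to 1525, so each line sums to 1525/5 = 305.
Row 4 must total 305; the given cells sum to 235, so (4,5) = 70.
From column 4, 305 − (64 + 88 + 52 + 76) gives (1,4) = 25.
Anti-diagonal: 58 + 64 + 55 + 61 + ? = 305, so (5,1) = 67.
Row 5: 67 + 85 + 43 + 76 + ? = 305, so (5,5) = 34.
Column 1 needs 305; the known cells sum to 226, so (3,1) = 79.
Column 5: 58 + 97 + 70 + 34 + ? = 305, so (3,5) = 46.
Main diagonal must total 305; the given cells sum to 232, so (2,2) = 73.
Row 2 must total 305; the given cells sum to 274, so (2,3) = 31.
From row 3, 305 − (79 + 55 + 88 + 46) gives (3,2) = 37.
Using column 2: 73 + 37 + 61 + 85 + ? → (1,2) = 305 − 256 = 49.
Column 3 needs 305; the known cells sum to 223, so (1,3) = 82.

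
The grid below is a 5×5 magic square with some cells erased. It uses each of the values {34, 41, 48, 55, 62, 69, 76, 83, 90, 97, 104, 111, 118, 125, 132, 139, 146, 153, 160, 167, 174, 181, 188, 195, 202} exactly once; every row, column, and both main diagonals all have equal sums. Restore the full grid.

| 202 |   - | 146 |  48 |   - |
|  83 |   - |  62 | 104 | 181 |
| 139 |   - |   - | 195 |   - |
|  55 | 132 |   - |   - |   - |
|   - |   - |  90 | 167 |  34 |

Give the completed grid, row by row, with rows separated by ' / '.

202 69 146 48 125 / 83 160 62 104 181 / 139 41 118 195 97 / 55 132 174 76 153 / 111 188 90 167 34

The 25 entries sum to 2950, so each line sums to 2950/5 = 590.
From row 2, 590 − (83 + 62 + 104 + 181) gives (2,2) = 160.
The remaining cell in column 1 is (5,1) = 590 − 479 = 111.
Column 4 needs 590; the known cells sum to 514, so (4,4) = 76.
Main diagonal: 202 + 160 + 76 + 34 + ? = 590, so (3,3) = 118.
Anti-diagonal must total 590; the given cells sum to 465, so (1,5) = 125.
From row 1, 590 − (202 + 146 + 48 + 125) gives (1,2) = 69.
The remaining cell in row 5 is (5,2) = 590 − 402 = 188.
Using column 2: 69 + 160 + 132 + 188 + ? → (3,2) = 590 − 549 = 41.
Column 3 needs 590; the known cells sum to 416, so (4,3) = 174.
Row 3: 139 + 41 + 118 + 195 + ? = 590, so (3,5) = 97.
Row 4 needs 590; the known cells sum to 437, so (4,5) = 153.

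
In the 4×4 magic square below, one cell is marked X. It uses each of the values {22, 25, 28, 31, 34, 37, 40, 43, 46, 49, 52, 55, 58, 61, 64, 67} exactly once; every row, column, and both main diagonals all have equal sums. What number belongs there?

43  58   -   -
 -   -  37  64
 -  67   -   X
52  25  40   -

31

The 16 entries sum to 712, so each line sums to 712/4 = 178.
From row 4, 178 − (52 + 25 + 40) gives (4,4) = 61.
Column 2 must total 178; the given cells sum to 150, so (2,2) = 28.
Using main diagonal: 43 + 28 + 61 + ? → (3,3) = 178 − 132 = 46.
Using anti-diagonal: 37 + 67 + 52 + ? → (1,4) = 178 − 156 = 22.
Row 1: 43 + 58 + 22 + ? = 178, so (1,3) = 55.
Using row 2: 28 + 37 + 64 + ? → (2,1) = 178 − 129 = 49.
Column 1: 43 + 49 + 52 + ? = 178, so (3,1) = 34.
The remaining cell in column 4 is (3,4) = 178 − 147 = 31.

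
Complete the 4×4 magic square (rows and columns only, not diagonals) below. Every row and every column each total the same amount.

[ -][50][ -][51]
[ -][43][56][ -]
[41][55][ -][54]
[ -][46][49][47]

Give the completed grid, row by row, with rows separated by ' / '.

48 50 45 51 / 53 43 56 42 / 41 55 44 54 / 52 46 49 47

Column 2 is already complete: 50 + 43 + 55 + 46 = 194, so that is the magic constant.
The remaining cell in row 3 is (3,3) = 194 − 150 = 44.
Row 4 must total 194; the given cells sum to 142, so (4,1) = 52.
Column 3 must total 194; the given cells sum to 149, so (1,3) = 45.
Column 4 must total 194; the given cells sum to 152, so (2,4) = 42.
The remaining cell in row 1 is (1,1) = 194 − 146 = 48.
Row 2 must total 194; the given cells sum to 141, so (2,1) = 53.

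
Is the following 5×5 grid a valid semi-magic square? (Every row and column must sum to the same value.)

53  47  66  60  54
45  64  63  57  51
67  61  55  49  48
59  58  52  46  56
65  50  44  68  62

Row 1: 53 + 47 + 66 + 60 + 54 = 280.
Row 2: 45 + 64 + 63 + 57 + 51 = 280.
Row 3: 67 + 61 + 55 + 49 + 48 = 280.
Row 4: 59 + 58 + 52 + 46 + 56 = 271.
Row 5: 65 + 50 + 44 + 68 + 62 = 289.
Column 1: 53 + 45 + 67 + 59 + 65 = 289.
Column 2: 47 + 64 + 61 + 58 + 50 = 280.
Column 3: 66 + 63 + 55 + 52 + 44 = 280.
Column 4: 60 + 57 + 49 + 46 + 68 = 280.
Column 5: 54 + 51 + 48 + 56 + 62 = 271.

No — row 5 sums to 289 but column 5 sums to 271.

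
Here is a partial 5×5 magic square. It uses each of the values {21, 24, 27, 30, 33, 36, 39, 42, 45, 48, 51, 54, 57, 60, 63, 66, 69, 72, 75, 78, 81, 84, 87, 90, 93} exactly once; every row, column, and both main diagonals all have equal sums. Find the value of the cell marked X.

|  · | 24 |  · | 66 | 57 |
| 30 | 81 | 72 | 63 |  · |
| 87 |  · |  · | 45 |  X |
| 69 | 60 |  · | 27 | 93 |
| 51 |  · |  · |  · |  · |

The 25 entries sum to 1425, so each line sums to 1425/5 = 285.
Row 2: 30 + 81 + 72 + 63 + ? = 285, so (2,5) = 39.
Row 4 needs 285; the known cells sum to 249, so (4,3) = 36.
From column 1, 285 − (30 + 87 + 69 + 51) gives (1,1) = 48.
The remaining cell in column 4 is (5,4) = 285 − 201 = 84.
Anti-diagonal must total 285; the given cells sum to 231, so (3,3) = 54.
From row 1, 285 − (48 + 24 + 66 + 57) gives (1,3) = 90.
Column 3 must total 285; the given cells sum to 252, so (5,3) = 33.
The remaining cell in main diagonal is (5,5) = 285 − 210 = 75.
From row 5, 285 − (51 + 33 + 84 + 75) gives (5,2) = 42.
Using column 2: 24 + 81 + 60 + 42 + ? → (3,2) = 285 − 207 = 78.
Column 5 needs 285; the known cells sum to 264, so (3,5) = 21.

21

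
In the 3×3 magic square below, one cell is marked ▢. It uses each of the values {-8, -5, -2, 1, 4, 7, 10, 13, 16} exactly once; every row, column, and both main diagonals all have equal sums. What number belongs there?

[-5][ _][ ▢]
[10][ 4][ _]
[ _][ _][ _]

The 9 entries sum to 36, so each line sums to 36/3 = 12.
Row 2 must total 12; the given cells sum to 14, so (2,3) = -2.
Column 1 must total 12; the given cells sum to 5, so (3,1) = 7.
Main diagonal must total 12; the given cells sum to -1, so (3,3) = 13.
Anti-diagonal needs 12; the known cells sum to 11, so (1,3) = 1.

1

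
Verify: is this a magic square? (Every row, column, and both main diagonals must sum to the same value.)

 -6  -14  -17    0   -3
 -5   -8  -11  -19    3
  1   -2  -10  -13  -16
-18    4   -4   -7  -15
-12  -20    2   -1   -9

Yes

Row 1: -6 + (-14) + (-17) + 0 + (-3) = -40.
Row 2: -5 + (-8) + (-11) + (-19) + 3 = -40.
Row 3: 1 + (-2) + (-10) + (-13) + (-16) = -40.
Row 4: -18 + 4 + (-4) + (-7) + (-15) = -40.
Row 5: -12 + (-20) + 2 + (-1) + (-9) = -40.
Column 1: -6 + (-5) + 1 + (-18) + (-12) = -40.
Column 2: -14 + (-8) + (-2) + 4 + (-20) = -40.
Column 3: -17 + (-11) + (-10) + (-4) + 2 = -40.
Column 4: 0 + (-19) + (-13) + (-7) + (-1) = -40.
Column 5: -3 + 3 + (-16) + (-15) + (-9) = -40.
Main diagonal: -6 + (-8) + (-10) + (-7) + (-9) = -40.
Anti-diagonal: -3 + (-19) + (-10) + 4 + (-12) = -40.
All lines sum to -40.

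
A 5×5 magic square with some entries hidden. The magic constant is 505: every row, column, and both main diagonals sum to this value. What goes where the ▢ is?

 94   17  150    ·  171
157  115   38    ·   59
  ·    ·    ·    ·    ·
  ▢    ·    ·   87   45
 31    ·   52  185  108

143

Row 1: 94 + 17 + 150 + 171 + ? = 505, so (1,4) = 73.
Using row 2: 157 + 115 + 38 + 59 + ? → (2,4) = 505 − 369 = 136.
From row 5, 505 − (31 + 52 + 185 + 108) gives (5,2) = 129.
The remaining cell in column 4 is (3,4) = 505 − 481 = 24.
Column 5 must total 505; the given cells sum to 383, so (3,5) = 122.
The remaining cell in main diagonal is (3,3) = 505 − 404 = 101.
Anti-diagonal must total 505; the given cells sum to 439, so (4,2) = 66.
From column 2, 505 − (17 + 115 + 66 + 129) gives (3,2) = 178.
From column 3, 505 − (150 + 38 + 101 + 52) gives (4,3) = 164.
Row 3: 178 + 101 + 24 + 122 + ? = 505, so (3,1) = 80.
Using row 4: 66 + 164 + 87 + 45 + ? → (4,1) = 505 − 362 = 143.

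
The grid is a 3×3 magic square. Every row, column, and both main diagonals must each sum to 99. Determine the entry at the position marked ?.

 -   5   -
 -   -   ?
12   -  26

19

From row 3, 99 − (12 + 26) gives (3,2) = 61.
The remaining cell in column 2 is (2,2) = 99 − 66 = 33.
Main diagonal: 33 + 26 + ? = 99, so (1,1) = 40.
Using anti-diagonal: 33 + 12 + ? → (1,3) = 99 − 45 = 54.
Column 1: 40 + 12 + ? = 99, so (2,1) = 47.
Using column 3: 54 + 26 + ? → (2,3) = 99 − 80 = 19.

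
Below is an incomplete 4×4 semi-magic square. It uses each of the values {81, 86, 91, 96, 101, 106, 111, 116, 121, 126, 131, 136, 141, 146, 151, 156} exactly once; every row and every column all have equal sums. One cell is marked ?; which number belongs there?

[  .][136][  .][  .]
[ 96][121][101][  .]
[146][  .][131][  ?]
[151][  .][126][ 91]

The 16 entries sum to 1896, so each line sums to 1896/4 = 474.
Row 2 must total 474; the given cells sum to 318, so (2,4) = 156.
Row 4 needs 474; the known cells sum to 368, so (4,2) = 106.
From column 1, 474 − (96 + 146 + 151) gives (1,1) = 81.
The remaining cell in column 2 is (3,2) = 474 − 363 = 111.
The remaining cell in column 3 is (1,3) = 474 − 358 = 116.
The remaining cell in row 1 is (1,4) = 474 − 333 = 141.
Row 3: 146 + 111 + 131 + ? = 474, so (3,4) = 86.

86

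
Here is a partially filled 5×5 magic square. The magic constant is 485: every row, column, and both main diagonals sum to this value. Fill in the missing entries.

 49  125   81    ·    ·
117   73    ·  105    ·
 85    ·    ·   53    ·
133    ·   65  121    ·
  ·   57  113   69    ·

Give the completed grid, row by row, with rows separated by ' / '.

49 125 81 137 93 / 117 73 129 105 61 / 85 141 97 53 109 / 133 89 65 121 77 / 101 57 113 69 145

The remaining cell in column 1 is (5,1) = 485 − 384 = 101.
Column 4: 105 + 53 + 121 + 69 + ? = 485, so (1,4) = 137.
Using row 1: 49 + 125 + 81 + 137 + ? → (1,5) = 485 − 392 = 93.
From row 5, 485 − (101 + 57 + 113 + 69) gives (5,5) = 145.
Using main diagonal: 49 + 73 + 121 + 145 + ? → (3,3) = 485 − 388 = 97.
The remaining cell in anti-diagonal is (4,2) = 485 − 396 = 89.
The remaining cell in row 4 is (4,5) = 485 − 408 = 77.
Column 2: 125 + 73 + 89 + 57 + ? = 485, so (3,2) = 141.
Using column 3: 81 + 97 + 65 + 113 + ? → (2,3) = 485 − 356 = 129.
Row 2: 117 + 73 + 129 + 105 + ? = 485, so (2,5) = 61.
Row 3 must total 485; the given cells sum to 376, so (3,5) = 109.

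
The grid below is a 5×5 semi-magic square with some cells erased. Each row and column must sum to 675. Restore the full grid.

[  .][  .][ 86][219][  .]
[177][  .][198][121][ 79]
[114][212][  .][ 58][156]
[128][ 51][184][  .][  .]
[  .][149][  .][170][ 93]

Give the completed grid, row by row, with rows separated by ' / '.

Using row 2: 177 + 198 + 121 + 79 + ? → (2,2) = 675 − 575 = 100.
Using row 3: 114 + 212 + 58 + 156 + ? → (3,3) = 675 − 540 = 135.
Column 2 must total 675; the given cells sum to 512, so (1,2) = 163.
From column 3, 675 − (86 + 198 + 135 + 184) gives (5,3) = 72.
From column 4, 675 − (219 + 121 + 58 + 170) gives (4,4) = 107.
The remaining cell in row 4 is (4,5) = 675 − 470 = 205.
Using row 5: 149 + 72 + 170 + 93 + ? → (5,1) = 675 − 484 = 191.
Column 1: 177 + 114 + 128 + 191 + ? = 675, so (1,1) = 65.
Using column 5: 79 + 156 + 205 + 93 + ? → (1,5) = 675 − 533 = 142.

65 163 86 219 142 / 177 100 198 121 79 / 114 212 135 58 156 / 128 51 184 107 205 / 191 149 72 170 93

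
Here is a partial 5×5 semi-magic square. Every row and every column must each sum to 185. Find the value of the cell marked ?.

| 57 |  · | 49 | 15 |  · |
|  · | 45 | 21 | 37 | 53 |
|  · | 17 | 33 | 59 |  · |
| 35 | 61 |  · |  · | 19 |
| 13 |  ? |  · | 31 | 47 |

Row 2 needs 185; the known cells sum to 156, so (2,1) = 29.
Column 1 needs 185; the known cells sum to 134, so (3,1) = 51.
Using column 4: 15 + 37 + 59 + 31 + ? → (4,4) = 185 − 142 = 43.
From row 3, 185 − (51 + 17 + 33 + 59) gives (3,5) = 25.
Row 4 needs 185; the known cells sum to 158, so (4,3) = 27.
The remaining cell in column 3 is (5,3) = 185 − 130 = 55.
Column 5: 53 + 25 + 19 + 47 + ? = 185, so (1,5) = 41.
Row 1 needs 185; the known cells sum to 162, so (1,2) = 23.
Using row 5: 13 + 55 + 31 + 47 + ? → (5,2) = 185 − 146 = 39.

39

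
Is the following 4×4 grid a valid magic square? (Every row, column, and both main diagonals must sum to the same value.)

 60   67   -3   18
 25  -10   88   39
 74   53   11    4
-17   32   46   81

Yes

Row 1: 60 + 67 + (-3) + 18 = 142.
Row 2: 25 + (-10) + 88 + 39 = 142.
Row 3: 74 + 53 + 11 + 4 = 142.
Row 4: -17 + 32 + 46 + 81 = 142.
Column 1: 60 + 25 + 74 + (-17) = 142.
Column 2: 67 + (-10) + 53 + 32 = 142.
Column 3: -3 + 88 + 11 + 46 = 142.
Column 4: 18 + 39 + 4 + 81 = 142.
Main diagonal: 60 + (-10) + 11 + 81 = 142.
Anti-diagonal: 18 + 88 + 53 + (-17) = 142.
All lines sum to 142.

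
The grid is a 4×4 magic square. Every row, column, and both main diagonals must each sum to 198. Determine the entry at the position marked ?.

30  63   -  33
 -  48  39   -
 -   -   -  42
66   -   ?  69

36

Row 1 needs 198; the known cells sum to 126, so (1,3) = 72.
Column 4 needs 198; the known cells sum to 144, so (2,4) = 54.
Using main diagonal: 30 + 48 + 69 + ? → (3,3) = 198 − 147 = 51.
From anti-diagonal, 198 − (33 + 39 + 66) gives (3,2) = 60.
Row 2 must total 198; the given cells sum to 141, so (2,1) = 57.
Using row 3: 60 + 51 + 42 + ? → (3,1) = 198 − 153 = 45.
Column 2 must total 198; the given cells sum to 171, so (4,2) = 27.
Using column 3: 72 + 39 + 51 + ? → (4,3) = 198 − 162 = 36.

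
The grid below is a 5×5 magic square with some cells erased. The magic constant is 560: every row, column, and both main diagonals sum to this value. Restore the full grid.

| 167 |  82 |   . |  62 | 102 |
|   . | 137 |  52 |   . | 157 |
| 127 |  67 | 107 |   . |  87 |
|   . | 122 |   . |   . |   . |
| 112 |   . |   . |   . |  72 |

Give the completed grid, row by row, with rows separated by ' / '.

167 82 147 62 102 / 97 137 52 117 157 / 127 67 107 172 87 / 57 122 162 77 142 / 112 152 92 132 72

Using row 1: 167 + 82 + 62 + 102 + ? → (1,3) = 560 − 413 = 147.
Row 3: 127 + 67 + 107 + 87 + ? = 560, so (3,4) = 172.
The remaining cell in column 2 is (5,2) = 560 − 408 = 152.
Column 5: 102 + 157 + 87 + 72 + ? = 560, so (4,5) = 142.
Main diagonal must total 560; the given cells sum to 483, so (4,4) = 77.
The remaining cell in anti-diagonal is (2,4) = 560 − 443 = 117.
From row 2, 560 − (137 + 52 + 117 + 157) gives (2,1) = 97.
The remaining cell in column 1 is (4,1) = 560 − 503 = 57.
Column 4 needs 560; the known cells sum to 428, so (5,4) = 132.
Row 4 needs 560; the known cells sum to 398, so (4,3) = 162.
From row 5, 560 − (112 + 152 + 132 + 72) gives (5,3) = 92.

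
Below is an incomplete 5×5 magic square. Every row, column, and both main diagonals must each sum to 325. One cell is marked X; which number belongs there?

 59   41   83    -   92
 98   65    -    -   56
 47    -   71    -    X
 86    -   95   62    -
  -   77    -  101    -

Using row 1: 59 + 41 + 83 + 92 + ? → (1,4) = 325 − 275 = 50.
From column 1, 325 − (59 + 98 + 47 + 86) gives (5,1) = 35.
Main diagonal needs 325; the known cells sum to 257, so (5,5) = 68.
Row 5: 35 + 77 + 101 + 68 + ? = 325, so (5,3) = 44.
The remaining cell in column 3 is (2,3) = 325 − 293 = 32.
Using row 2: 98 + 65 + 32 + 56 + ? → (2,4) = 325 − 251 = 74.
Column 4: 50 + 74 + 62 + 101 + ? = 325, so (3,4) = 38.
Anti-diagonal must total 325; the given cells sum to 272, so (4,2) = 53.
From row 4, 325 − (86 + 53 + 95 + 62) gives (4,5) = 29.
Column 2 needs 325; the known cells sum to 236, so (3,2) = 89.
Column 5: 92 + 56 + 29 + 68 + ? = 325, so (3,5) = 80.

80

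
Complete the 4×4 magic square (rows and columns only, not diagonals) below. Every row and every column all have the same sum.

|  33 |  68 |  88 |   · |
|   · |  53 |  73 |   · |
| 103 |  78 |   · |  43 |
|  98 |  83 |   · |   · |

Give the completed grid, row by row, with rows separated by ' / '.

33 68 88 93 / 48 53 73 108 / 103 78 58 43 / 98 83 63 38

Column 2 is already complete: 68 + 53 + 78 + 83 = 282, so that is the magic constant.
Row 1 needs 282; the known cells sum to 189, so (1,4) = 93.
Row 3: 103 + 78 + 43 + ? = 282, so (3,3) = 58.
From column 1, 282 − (33 + 103 + 98) gives (2,1) = 48.
Using column 3: 88 + 73 + 58 + ? → (4,3) = 282 − 219 = 63.
Row 2 needs 282; the known cells sum to 174, so (2,4) = 108.
Row 4 must total 282; the given cells sum to 244, so (4,4) = 38.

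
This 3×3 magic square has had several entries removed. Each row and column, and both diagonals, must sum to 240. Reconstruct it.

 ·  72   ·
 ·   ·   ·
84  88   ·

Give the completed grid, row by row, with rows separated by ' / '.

Row 3 needs 240; the known cells sum to 172, so (3,3) = 68.
From column 2, 240 − (72 + 88) gives (2,2) = 80.
The remaining cell in main diagonal is (1,1) = 240 − 148 = 92.
From anti-diagonal, 240 − (80 + 84) gives (1,3) = 76.
Column 1: 92 + 84 + ? = 240, so (2,1) = 64.
Using column 3: 76 + 68 + ? → (2,3) = 240 − 144 = 96.

92 72 76 / 64 80 96 / 84 88 68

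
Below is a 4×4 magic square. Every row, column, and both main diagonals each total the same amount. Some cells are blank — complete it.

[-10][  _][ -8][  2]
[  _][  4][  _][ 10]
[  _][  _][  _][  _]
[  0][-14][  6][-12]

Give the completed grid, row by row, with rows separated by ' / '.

-10 -4 -8 2 / -18 4 -16 10 / 8 -6 -2 -20 / 0 -14 6 -12

Row 4 is already complete: 0 + -14 + 6 + -12 = -20, so that is the magic constant.
Using row 1: -10 + (-8) + 2 + ? → (1,2) = -20 − (-16) = -4.
Column 2: -4 + 4 + (-14) + ? = -20, so (3,2) = -6.
Using column 4: 2 + 10 + (-12) + ? → (3,4) = -20 − 0 = -20.
Using main diagonal: -10 + 4 + (-12) + ? → (3,3) = -20 − (-18) = -2.
Anti-diagonal must total -20; the given cells sum to -4, so (2,3) = -16.
Using row 2: 4 + (-16) + 10 + ? → (2,1) = -20 − (-2) = -18.
The remaining cell in row 3 is (3,1) = -20 − (-28) = 8.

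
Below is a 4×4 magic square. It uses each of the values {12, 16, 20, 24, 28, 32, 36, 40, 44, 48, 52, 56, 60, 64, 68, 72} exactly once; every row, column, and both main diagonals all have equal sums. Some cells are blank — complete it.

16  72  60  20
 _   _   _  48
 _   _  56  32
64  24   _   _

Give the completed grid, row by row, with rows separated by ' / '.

The 16 entries sum to 672, so each line sums to 672/4 = 168.
Using column 4: 20 + 48 + 32 + ? → (4,4) = 168 − 100 = 68.
Main diagonal must total 168; the given cells sum to 140, so (2,2) = 28.
Row 4: 64 + 24 + 68 + ? = 168, so (4,3) = 12.
Column 2: 72 + 28 + 24 + ? = 168, so (3,2) = 44.
From column 3, 168 − (60 + 56 + 12) gives (2,3) = 40.
The remaining cell in row 2 is (2,1) = 168 − 116 = 52.
From row 3, 168 − (44 + 56 + 32) gives (3,1) = 36.

16 72 60 20 / 52 28 40 48 / 36 44 56 32 / 64 24 12 68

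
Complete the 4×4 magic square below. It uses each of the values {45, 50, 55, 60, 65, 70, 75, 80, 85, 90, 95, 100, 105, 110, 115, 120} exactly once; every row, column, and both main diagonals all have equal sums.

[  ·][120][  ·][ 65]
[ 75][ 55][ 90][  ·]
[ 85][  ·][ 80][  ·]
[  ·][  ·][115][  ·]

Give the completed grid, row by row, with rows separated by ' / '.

The 16 entries sum to 1320, so each line sums to 1320/4 = 330.
The remaining cell in row 2 is (2,4) = 330 − 220 = 110.
The remaining cell in column 3 is (1,3) = 330 − 285 = 45.
Row 1 needs 330; the known cells sum to 230, so (1,1) = 100.
Using column 1: 100 + 75 + 85 + ? → (4,1) = 330 − 260 = 70.
Main diagonal must total 330; the given cells sum to 235, so (4,4) = 95.
The remaining cell in anti-diagonal is (3,2) = 330 − 225 = 105.
Using row 3: 85 + 105 + 80 + ? → (3,4) = 330 − 270 = 60.
From row 4, 330 − (70 + 115 + 95) gives (4,2) = 50.

100 120 45 65 / 75 55 90 110 / 85 105 80 60 / 70 50 115 95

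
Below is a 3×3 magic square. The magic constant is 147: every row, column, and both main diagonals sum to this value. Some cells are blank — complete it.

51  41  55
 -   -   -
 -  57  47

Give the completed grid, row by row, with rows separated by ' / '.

51 41 55 / 53 49 45 / 43 57 47

Row 3 must total 147; the given cells sum to 104, so (3,1) = 43.
The remaining cell in column 1 is (2,1) = 147 − 94 = 53.
The remaining cell in column 2 is (2,2) = 147 − 98 = 49.
Column 3: 55 + 47 + ? = 147, so (2,3) = 45.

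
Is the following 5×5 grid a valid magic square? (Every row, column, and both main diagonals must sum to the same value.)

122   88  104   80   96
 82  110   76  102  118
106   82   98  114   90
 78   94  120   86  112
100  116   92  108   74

Row 1: 122 + 88 + 104 + 80 + 96 = 490.
Row 2: 82 + 110 + 76 + 102 + 118 = 488.
Row 3: 106 + 82 + 98 + 114 + 90 = 490.
Row 4: 78 + 94 + 120 + 86 + 112 = 490.
Row 5: 100 + 116 + 92 + 108 + 74 = 490.
Column 1: 122 + 82 + 106 + 78 + 100 = 488.
Column 2: 88 + 110 + 82 + 94 + 116 = 490.
Column 3: 104 + 76 + 98 + 120 + 92 = 490.
Column 4: 80 + 102 + 114 + 86 + 108 = 490.
Column 5: 96 + 118 + 90 + 112 + 74 = 490.
Main diagonal: 122 + 110 + 98 + 86 + 74 = 490.
Anti-diagonal: 96 + 102 + 98 + 94 + 100 = 490.

No — row 2 sums to 488 but row 3 sums to 490.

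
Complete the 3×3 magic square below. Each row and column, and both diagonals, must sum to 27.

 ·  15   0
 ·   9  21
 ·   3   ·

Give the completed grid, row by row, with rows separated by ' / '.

12 15 0 / -3 9 21 / 18 3 6

The remaining cell in row 1 is (1,1) = 27 − 15 = 12.
Using row 2: 9 + 21 + ? → (2,1) = 27 − 30 = -3.
Using column 1: 12 + (-3) + ? → (3,1) = 27 − 9 = 18.
Column 3 must total 27; the given cells sum to 21, so (3,3) = 6.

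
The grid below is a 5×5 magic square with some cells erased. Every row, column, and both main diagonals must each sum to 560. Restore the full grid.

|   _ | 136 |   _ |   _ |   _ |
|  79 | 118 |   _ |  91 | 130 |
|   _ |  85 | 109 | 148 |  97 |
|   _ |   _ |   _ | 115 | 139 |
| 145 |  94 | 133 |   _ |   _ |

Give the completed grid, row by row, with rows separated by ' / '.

From row 2, 560 − (79 + 118 + 91 + 130) gives (2,3) = 142.
Row 3: 85 + 109 + 148 + 97 + ? = 560, so (3,1) = 121.
From column 2, 560 − (136 + 118 + 85 + 94) gives (4,2) = 127.
Anti-diagonal must total 560; the given cells sum to 472, so (1,5) = 88.
From column 5, 560 − (88 + 130 + 97 + 139) gives (5,5) = 106.
Using main diagonal: 118 + 109 + 115 + 106 + ? → (1,1) = 560 − 448 = 112.
Row 5 needs 560; the known cells sum to 478, so (5,4) = 82.
Column 1: 112 + 79 + 121 + 145 + ? = 560, so (4,1) = 103.
Column 4 needs 560; the known cells sum to 436, so (1,4) = 124.
From row 1, 560 − (112 + 136 + 124 + 88) gives (1,3) = 100.
Row 4 needs 560; the known cells sum to 484, so (4,3) = 76.

112 136 100 124 88 / 79 118 142 91 130 / 121 85 109 148 97 / 103 127 76 115 139 / 145 94 133 82 106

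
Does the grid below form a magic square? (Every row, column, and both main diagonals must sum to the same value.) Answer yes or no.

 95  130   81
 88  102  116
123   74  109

Yes

Row 1: 95 + 130 + 81 = 306.
Row 2: 88 + 102 + 116 = 306.
Row 3: 123 + 74 + 109 = 306.
Column 1: 95 + 88 + 123 = 306.
Column 2: 130 + 102 + 74 = 306.
Column 3: 81 + 116 + 109 = 306.
Main diagonal: 95 + 102 + 109 = 306.
Anti-diagonal: 81 + 102 + 123 = 306.
All lines sum to 306.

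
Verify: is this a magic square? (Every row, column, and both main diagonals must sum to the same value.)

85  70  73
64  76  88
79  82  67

Yes

Row 1: 85 + 70 + 73 = 228.
Row 2: 64 + 76 + 88 = 228.
Row 3: 79 + 82 + 67 = 228.
Column 1: 85 + 64 + 79 = 228.
Column 2: 70 + 76 + 82 = 228.
Column 3: 73 + 88 + 67 = 228.
Main diagonal: 85 + 76 + 67 = 228.
Anti-diagonal: 73 + 76 + 79 = 228.
All lines sum to 228.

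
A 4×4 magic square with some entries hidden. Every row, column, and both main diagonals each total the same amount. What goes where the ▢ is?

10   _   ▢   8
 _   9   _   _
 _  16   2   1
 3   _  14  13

Main diagonal is complete and sums to 34; that is the magic constant.
Row 3 must total 34; the given cells sum to 19, so (3,1) = 15.
Row 4: 3 + 14 + 13 + ? = 34, so (4,2) = 4.
Column 1 needs 34; the known cells sum to 28, so (2,1) = 6.
From column 2, 34 − (9 + 16 + 4) gives (1,2) = 5.
Column 4 needs 34; the known cells sum to 22, so (2,4) = 12.
Anti-diagonal must total 34; the given cells sum to 27, so (2,3) = 7.
Row 1: 10 + 5 + 8 + ? = 34, so (1,3) = 11.

11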